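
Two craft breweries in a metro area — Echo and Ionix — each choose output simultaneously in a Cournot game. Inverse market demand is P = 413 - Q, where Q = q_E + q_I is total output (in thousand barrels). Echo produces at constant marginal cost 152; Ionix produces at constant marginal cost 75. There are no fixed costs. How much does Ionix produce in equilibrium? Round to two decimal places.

Echo's profit: π_E = (413 - Q)q_E - (152q_E). Setting ∂π_E/∂q_E = 0: 261 - 2q_E - (q_I) = 0.
Ionix's profit: π_I = (413 - Q)q_I - (75q_I). Setting ∂π_I/∂q_I = 0: 338 - 2q_I - (q_E) = 0.
Best responses: q_E = (261 - q_I)/2, q_I = (338 - q_E)/2.
Solving the pair: q_E = 184/3, q_I = 415/3.

138.33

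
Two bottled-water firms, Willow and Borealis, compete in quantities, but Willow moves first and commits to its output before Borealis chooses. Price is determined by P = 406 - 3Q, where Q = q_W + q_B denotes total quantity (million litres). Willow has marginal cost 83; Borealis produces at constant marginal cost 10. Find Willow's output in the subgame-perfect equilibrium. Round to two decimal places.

41.67

Solve by backward induction. Given q_W, the follower Borealis maximises π_B = (406 - 3q_W - 3q_B)q_B - 10q_B.
Follower FOC: 396 - 3q_W - 6q_B = 0, so q_B(q_W) = (396 - 3q_W)/6.
Willow substitutes q_B(q_W) into its own profit: π_W = q_W(406 - 3q_W - (396 - 3q_W)/2) - 83q_W = (208 - (3/2)q_W)q_W - 83q_W.
The leader's first-order condition 125 - 3q_W = 0 yields q_W = 125/3.
Then q_B = (396 - 3·(125/3))/6 = 271/6.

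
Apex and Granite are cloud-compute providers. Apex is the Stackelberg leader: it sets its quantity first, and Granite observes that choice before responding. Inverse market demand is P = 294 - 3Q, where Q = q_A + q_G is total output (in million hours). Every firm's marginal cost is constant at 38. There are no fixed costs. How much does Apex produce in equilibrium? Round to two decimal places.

Solve by backward induction. Given q_A, the follower Granite maximises π_G = (294 - 3q_A - 3q_G)q_G - 38q_G.
Follower FOC: 256 - 3q_A - 6q_G = 0, so q_G(q_A) = (256 - 3q_A)/6.
Apex substitutes q_G(q_A) into its own profit: π_A = q_A(294 - 3q_A - (256 - 3q_A)/2) - 38q_A = (166 - (3/2)q_A)q_A - 38q_A.
Leader FOC: 128 - 3q_A = 0, so q_A = 128/3.
Then q_G = (256 - 3·(128/3))/6 = 64/3.

42.67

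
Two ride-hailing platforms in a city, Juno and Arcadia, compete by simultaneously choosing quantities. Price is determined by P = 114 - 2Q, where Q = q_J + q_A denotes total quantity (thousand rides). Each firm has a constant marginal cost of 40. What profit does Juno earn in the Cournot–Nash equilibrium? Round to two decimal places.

304.22

Each firm earns π_i = (114 - 2Q)q_i - 40q_i.
Setting ∂π_i/∂q_i = 0 with rivals' quantities fixed: 74 - 4q_i - 2q_j = 0.
With identical firms every q_j equals q_i, so q_j = q_i and 74 = 6q_i, giving q_i = 37/3.
Price P = 114 - 2·(74/3) = 194/3.
Juno's profit: (194/3 - 40)·(37/3) = 304.2222.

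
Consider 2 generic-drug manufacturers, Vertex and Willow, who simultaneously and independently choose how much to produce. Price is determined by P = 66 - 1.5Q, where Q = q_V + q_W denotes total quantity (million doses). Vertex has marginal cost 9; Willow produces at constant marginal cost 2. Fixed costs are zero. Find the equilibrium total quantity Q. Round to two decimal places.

26.89

Vertex's profit: π_V = (66 - 1.5Q)q_V - (9q_V). Setting ∂π_V/∂q_V = 0: 57 - 3q_V - (3/2)(q_W) = 0.
Willow's first-order condition: 64 - 3q_W - (3/2)(q_V) = 0.
Best responses: q_V = (57 - (3/2)q_W)/3, q_W = (64 - (3/2)q_V)/3.
Solving the pair: q_V = 100/9, q_W = 142/9.
Total output Q = 100/9 + 142/9 = 242/9.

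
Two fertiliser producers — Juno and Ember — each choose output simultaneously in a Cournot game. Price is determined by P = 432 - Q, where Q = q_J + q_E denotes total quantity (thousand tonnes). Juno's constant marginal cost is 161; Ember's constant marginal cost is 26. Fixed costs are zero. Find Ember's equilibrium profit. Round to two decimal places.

32520.11

Juno's profit: π_J = (432 - Q)q_J - (161q_J). Setting ∂π_J/∂q_J = 0: 271 - 2q_J - (q_E) = 0.
Ember's first-order condition: 406 - 2q_E - (q_J) = 0.
So q_J = (271 - q_E)/2 and q_E = (406 - q_J)/2.
Solving the pair: q_J = 136/3, q_E = 541/3.
Price P = 432 - 677/3 = 619/3.
Ember's profit: (619/3 - 26)·(541/3) = 32520.1111.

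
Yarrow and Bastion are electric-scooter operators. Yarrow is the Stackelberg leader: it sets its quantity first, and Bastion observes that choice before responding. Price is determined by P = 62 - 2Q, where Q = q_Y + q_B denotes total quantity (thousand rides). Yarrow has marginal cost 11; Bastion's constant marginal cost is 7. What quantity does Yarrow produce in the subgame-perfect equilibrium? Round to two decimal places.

Solve by backward induction. Given q_Y, the follower Bastion maximises π_B = (62 - 2q_Y - 2q_B)q_B - 7q_B.
Follower FOC: 55 - 2q_Y - 4q_B = 0, so q_B(q_Y) = (55 - 2q_Y)/4.
Yarrow substitutes q_B(q_Y) into its own profit: π_Y = q_Y(62 - 2q_Y - (55 - 2q_Y)/2) - 11q_Y = (69/2 - q_Y)q_Y - 11q_Y.
Maximising: ∂π_Y/∂q_Y = 47/2 - 2q_Y = 0, giving q_Y = 47/4.
Then q_B = (55 - 2·(47/4))/4 = 63/8.

11.75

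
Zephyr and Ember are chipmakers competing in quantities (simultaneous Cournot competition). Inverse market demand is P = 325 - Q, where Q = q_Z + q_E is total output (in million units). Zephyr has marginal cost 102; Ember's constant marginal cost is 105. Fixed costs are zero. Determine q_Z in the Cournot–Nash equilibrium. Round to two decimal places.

75.33

Zephyr's profit: π_Z = (325 - Q)q_Z - (102q_Z). Setting ∂π_Z/∂q_Z = 0: 223 - 2q_Z - (q_E) = 0.
Ember's profit: π_E = (325 - Q)q_E - (105q_E). Setting ∂π_E/∂q_E = 0: 220 - 2q_E - (q_Z) = 0.
Rearranging gives the reaction functions q_Z = (223 - q_E)/2 and q_E = (220 - q_Z)/2.
Solving the pair: q_Z = 226/3, q_E = 217/3.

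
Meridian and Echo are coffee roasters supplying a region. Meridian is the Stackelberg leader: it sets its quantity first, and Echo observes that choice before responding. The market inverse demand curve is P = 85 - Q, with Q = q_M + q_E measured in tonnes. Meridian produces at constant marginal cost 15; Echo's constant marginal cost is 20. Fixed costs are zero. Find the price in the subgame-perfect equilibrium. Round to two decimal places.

33.75

Solve by backward induction. Given q_M, the follower Echo maximises π_E = (85 - q_M - q_E)q_E - 20q_E.
Follower FOC: 65 - q_M - 2q_E = 0, so q_E(q_M) = (65 - q_M)/2.
Meridian substitutes q_E(q_M) into its own profit: π_M = q_M(85 - q_M - (65 - q_M)/2) - 15q_M = (105/2 - (1/2)q_M)q_M - 15q_M.
Maximising: ∂π_M/∂q_M = 75/2 - q_M = 0, giving q_M = 75/2.
Then q_E = (65 - 75/2)/2 = 55/4.
Total output Q = 205/4, so price P = 85 - 205/4 = 135/4.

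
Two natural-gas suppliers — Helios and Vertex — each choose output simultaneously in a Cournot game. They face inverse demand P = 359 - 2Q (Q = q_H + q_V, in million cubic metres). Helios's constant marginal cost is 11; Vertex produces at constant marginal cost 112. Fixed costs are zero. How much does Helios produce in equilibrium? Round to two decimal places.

Helios's profit: π_H = (359 - 2Q)q_H - (11q_H). Setting ∂π_H/∂q_H = 0: 348 - 4q_H - 2(q_V) = 0.
Vertex's first-order condition: 247 - 4q_V - 2(q_H) = 0.
So q_H = (348 - 2q_V)/4 and q_V = (247 - 2q_H)/4.
Substituting one into the other gives q_H = 449/6 and q_V = 73/3.

74.83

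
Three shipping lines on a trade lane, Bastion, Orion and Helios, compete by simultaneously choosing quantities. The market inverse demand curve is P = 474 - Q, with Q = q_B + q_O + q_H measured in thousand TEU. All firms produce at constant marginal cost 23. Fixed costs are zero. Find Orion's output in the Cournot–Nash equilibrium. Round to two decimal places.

112.75

Each firm earns π_i = (474 - Q)q_i - 23q_i.
Setting ∂π_i/∂q_i = 0 with rivals' quantities fixed: 451 - 2q_i - Σ_{j≠i} q_j = 0.
By symmetry each firm produces the same amount; substituting Σ_{j≠i} q_j = 2q_i yields q_i = 451/4.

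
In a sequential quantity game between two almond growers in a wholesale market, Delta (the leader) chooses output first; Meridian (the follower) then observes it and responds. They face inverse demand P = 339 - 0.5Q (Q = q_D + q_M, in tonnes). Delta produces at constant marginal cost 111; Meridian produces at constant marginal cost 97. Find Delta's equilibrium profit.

Solve by backward induction. Given q_D, the follower Meridian maximises π_M = (339 - (1/2)q_D - (1/2)q_M)q_M - 97q_M.
Setting the follower's marginal profit to zero, 242 - (1/2)q_D - q_M = 0, i.e. q_M = (242 - (1/2)q_D).
Delta substitutes q_M(q_D) into its own profit: π_D = q_D(339 - (1/2)q_D - (242 - (1/2)q_D)/2) - 111q_D = (218 - (1/4)q_D)q_D - 111q_D.
Maximising: ∂π_D/∂q_D = 107 - (1/2)q_D = 0, giving q_D = 214.
Then q_M = (242 - (1/2)·214) = 135.
Price P = 339 - (1/2)·349 = 329/2.
Delta's profit: (329/2 - 111)·214 = 11449.

11449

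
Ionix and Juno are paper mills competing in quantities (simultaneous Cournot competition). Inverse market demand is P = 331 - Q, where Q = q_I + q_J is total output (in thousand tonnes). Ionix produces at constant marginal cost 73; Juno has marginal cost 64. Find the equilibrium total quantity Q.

175

Ionix's profit: π_I = (331 - Q)q_I - (73q_I). Setting ∂π_I/∂q_I = 0: 258 - 2q_I - (q_J) = 0.
Juno's profit: π_J = (331 - Q)q_J - (64q_J). Setting ∂π_J/∂q_J = 0: 267 - 2q_J - (q_I) = 0.
Best responses: q_I = (258 - q_J)/2, q_J = (267 - q_I)/2.
Solving the pair: q_I = 83, q_J = 92.
Total output Q = 83 + 92 = 175.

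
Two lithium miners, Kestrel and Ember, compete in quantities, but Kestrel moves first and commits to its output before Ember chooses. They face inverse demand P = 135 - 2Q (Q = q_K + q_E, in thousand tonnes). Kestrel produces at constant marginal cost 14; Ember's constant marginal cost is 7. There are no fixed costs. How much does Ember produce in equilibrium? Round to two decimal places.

Solve by backward induction. Given q_K, the follower Ember maximises π_E = (135 - 2q_K - 2q_E)q_E - 7q_E.
Follower FOC: 128 - 2q_K - 4q_E = 0, so q_E(q_K) = (128 - 2q_K)/4.
Kestrel substitutes q_E(q_K) into its own profit: π_K = q_K(135 - 2q_K - (128 - 2q_K)/2) - 14q_K = (71 - q_K)q_K - 14q_K.
Maximising: ∂π_K/∂q_K = 57 - 2q_K = 0, giving q_K = 57/2.
Then q_E = (128 - 2·(57/2))/4 = 71/4.

17.75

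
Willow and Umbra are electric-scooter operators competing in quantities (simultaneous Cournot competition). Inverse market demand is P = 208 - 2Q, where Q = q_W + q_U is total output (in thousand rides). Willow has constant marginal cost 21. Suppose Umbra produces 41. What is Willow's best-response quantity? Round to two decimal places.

With the rival's output fixed at 41, Willow's profit is π_W = (208 - 2·41 - 2q_W)q_W - (21q_W) = (126 - 2q_W)q_W - (21q_W).
∂π_W/∂q_W = 105 - 4q_W = 0, so q_W = 105/4.

26.25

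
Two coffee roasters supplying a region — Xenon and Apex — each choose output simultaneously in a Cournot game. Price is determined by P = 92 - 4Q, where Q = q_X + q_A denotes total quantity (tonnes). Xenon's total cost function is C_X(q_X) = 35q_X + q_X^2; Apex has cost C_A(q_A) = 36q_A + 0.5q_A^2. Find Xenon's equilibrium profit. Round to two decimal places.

76.26

Xenon's profit: π_X = (92 - 4Q)q_X - (35q_X + q_X²). Setting ∂π_X/∂q_X = 0: 57 - 10q_X - 4(q_A) = 0.
Apex's first-order condition: 56 - 9q_A - 4(q_X) = 0.
So q_X = (57 - 4q_A)/10 and q_A = (56 - 4q_X)/9.
Solving the pair: q_X = 289/74, q_A = 166/37.
Price P = 92 - 4·(621/74) = 58.4324.
Xenon's profit: 58.4324·(289/74) - 35·(289/74) - (289/74)² = 76.2610.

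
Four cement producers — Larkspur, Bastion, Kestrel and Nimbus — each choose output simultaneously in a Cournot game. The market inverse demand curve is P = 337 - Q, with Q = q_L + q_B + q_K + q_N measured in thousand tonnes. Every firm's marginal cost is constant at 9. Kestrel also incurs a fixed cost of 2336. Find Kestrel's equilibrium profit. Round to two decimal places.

1967.36

Each firm earns π_i = (337 - Q)q_i - 9q_i.
First-order condition (treating rivals' output as given): 328 - 2q_i - Σ_{j≠i} q_j = 0.
By symmetry each firm produces the same amount; substituting Σ_{j≠i} q_j = 3q_i yields q_i = 328/5.
Price P = 337 - 1312/5 = 373/5.
Kestrel's profit: (373/5 - 9)·(328/5) - 2336 = 1967.3600.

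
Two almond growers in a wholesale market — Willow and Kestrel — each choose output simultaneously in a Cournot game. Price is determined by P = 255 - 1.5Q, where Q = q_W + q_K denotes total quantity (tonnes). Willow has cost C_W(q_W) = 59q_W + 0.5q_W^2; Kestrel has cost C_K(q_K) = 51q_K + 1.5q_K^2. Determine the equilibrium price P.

159

Willow's profit: π_W = (255 - 1.5Q)q_W - (59q_W + (1/2)q_W²). Setting ∂π_W/∂q_W = 0: 196 - 4q_W - (3/2)(q_K) = 0.
Kestrel's profit: π_K = (255 - 1.5Q)q_K - (51q_K + (3/2)q_K²). Setting ∂π_K/∂q_K = 0: 204 - 6q_K - (3/2)(q_W) = 0.
So q_W = (196 - (3/2)q_K)/4 and q_K = (204 - (3/2)q_W)/6.
Substituting one into the other gives q_W = 40 and q_K = 24.
Total output Q = 64, so price P = 255 - (3/2)·64 = 159.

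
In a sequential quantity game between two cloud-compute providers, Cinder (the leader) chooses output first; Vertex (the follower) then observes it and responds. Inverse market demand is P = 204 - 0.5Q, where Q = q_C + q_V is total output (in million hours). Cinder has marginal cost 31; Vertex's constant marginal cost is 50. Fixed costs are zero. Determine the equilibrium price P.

Solve by backward induction. Given q_C, the follower Vertex maximises π_V = (204 - (1/2)q_C - (1/2)q_V)q_V - 50q_V.
∂π_V/∂q_V = 154 - (1/2)q_C - q_V = 0 gives the reaction function q_V = (154 - (1/2)q_C).
Cinder substitutes q_V(q_C) into its own profit: π_C = q_C(204 - (1/2)q_C - (154 - (1/2)q_C)/2) - 31q_C = (127 - (1/4)q_C)q_C - 31q_C.
Maximising: ∂π_C/∂q_C = 96 - (1/2)q_C = 0, giving q_C = 192.
Then q_V = (154 - (1/2)·192) = 58.
Total output Q = 250, so price P = 204 - (1/2)·250 = 79.

79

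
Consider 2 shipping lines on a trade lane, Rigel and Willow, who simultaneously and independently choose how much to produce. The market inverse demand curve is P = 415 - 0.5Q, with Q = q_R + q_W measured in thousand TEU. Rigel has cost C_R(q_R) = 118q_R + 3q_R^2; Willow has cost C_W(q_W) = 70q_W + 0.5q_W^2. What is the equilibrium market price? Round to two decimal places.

317.25

Rigel's profit: π_R = (415 - 0.5Q)q_R - (118q_R + 3q_R²). Setting ∂π_R/∂q_R = 0: 297 - 7q_R - (1/2)(q_W) = 0.
Willow's profit: π_W = (415 - 0.5Q)q_W - (70q_W + (1/2)q_W²). Setting ∂π_W/∂q_W = 0: 345 - 2q_W - (1/2)(q_R) = 0.
So q_R = (297 - (1/2)q_W)/7 and q_W = (345 - (1/2)q_R)/2.
Solving the pair: q_R = 1686/55, q_W = 164.8364.
Total output Q = 195.4909, so price P = 415 - (1/2)·195.4909 = 317.2545.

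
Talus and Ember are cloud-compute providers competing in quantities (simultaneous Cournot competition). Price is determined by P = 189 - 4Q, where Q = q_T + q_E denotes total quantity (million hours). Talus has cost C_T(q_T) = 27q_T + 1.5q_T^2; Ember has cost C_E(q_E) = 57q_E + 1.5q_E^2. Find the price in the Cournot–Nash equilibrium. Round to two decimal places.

Talus's profit: π_T = (189 - 4Q)q_T - (27q_T + (3/2)q_T²). Setting ∂π_T/∂q_T = 0: 162 - 11q_T - 4(q_E) = 0.
Ember's first-order condition: 132 - 11q_E - 4(q_T) = 0.
So q_T = (162 - 4q_E)/11 and q_E = (132 - 4q_T)/11.
Substituting one into the other gives q_T = 418/35 and q_E = 268/35.
Total output Q = 98/5, so price P = 189 - 4·(98/5) = 553/5.

110.60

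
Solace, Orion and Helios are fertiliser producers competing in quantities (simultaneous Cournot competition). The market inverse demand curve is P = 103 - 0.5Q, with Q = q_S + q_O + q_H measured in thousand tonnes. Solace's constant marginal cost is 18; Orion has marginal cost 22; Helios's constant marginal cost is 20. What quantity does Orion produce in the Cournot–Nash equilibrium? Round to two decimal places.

37.50

Solace's profit: π_S = (103 - 0.5Q)q_S - (18q_S). Setting ∂π_S/∂q_S = 0: 85 - q_S - (1/2)(q_O + q_H) = 0.
Orion's profit: π_O = (103 - 0.5Q)q_O - (22q_O). Setting ∂π_O/∂q_O = 0: 81 - q_O - (1/2)(q_S + q_H) = 0.
Helios's first-order condition: 83 - q_H - (1/2)(q_S + q_O) = 0.
Summing all 3 equations gives 249 − 2Q = 0, hence Q = 249/2.
Back-substituting: q_S = (85 − 249/4)/(1/2) = 91/2, q_O = (81 − 249/4)/(1/2) = 75/2, q_H = (83 − 249/4)/(1/2) = 83/2.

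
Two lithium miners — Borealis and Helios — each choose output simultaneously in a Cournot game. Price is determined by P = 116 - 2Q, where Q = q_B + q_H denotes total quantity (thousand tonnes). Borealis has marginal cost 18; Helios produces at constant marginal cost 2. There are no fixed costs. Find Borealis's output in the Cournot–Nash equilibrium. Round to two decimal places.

13.67

Borealis's profit: π_B = (116 - 2Q)q_B - (18q_B). Setting ∂π_B/∂q_B = 0: 98 - 4q_B - 2(q_H) = 0.
Helios's profit: π_H = (116 - 2Q)q_H - (2q_H). Setting ∂π_H/∂q_H = 0: 114 - 4q_H - 2(q_B) = 0.
Rearranging gives the reaction functions q_B = (98 - 2q_H)/4 and q_H = (114 - 2q_B)/4.
Substituting one into the other gives q_B = 41/3 and q_H = 65/3.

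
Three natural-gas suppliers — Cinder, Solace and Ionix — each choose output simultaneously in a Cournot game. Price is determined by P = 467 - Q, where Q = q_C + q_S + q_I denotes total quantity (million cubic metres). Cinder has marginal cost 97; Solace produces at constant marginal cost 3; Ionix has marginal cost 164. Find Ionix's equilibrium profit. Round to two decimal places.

351.56

Cinder's profit: π_C = (467 - Q)q_C - (97q_C). Setting ∂π_C/∂q_C = 0: 370 - 2q_C - (q_S + q_I) = 0.
Solace's first-order condition: 464 - 2q_S - (q_C + q_I) = 0.
Ionix's profit: π_I = (467 - Q)q_I - (164q_I). Setting ∂π_I/∂q_I = 0: 303 - 2q_I - (q_C + q_S) = 0.
Adding the 3 conditions: 1137 − 2Q − 2Q = 0, i.e. Q = 1137/4.
Back-substituting: q_C = (370 − 1137/4) = 343/4, q_S = (464 − 1137/4) = 719/4, q_I = (303 − 1137/4) = 75/4.
Price P = 467 - 1137/4 = 731/4.
Ionix's profit: (731/4 - 164)·(75/4) = 351.5625.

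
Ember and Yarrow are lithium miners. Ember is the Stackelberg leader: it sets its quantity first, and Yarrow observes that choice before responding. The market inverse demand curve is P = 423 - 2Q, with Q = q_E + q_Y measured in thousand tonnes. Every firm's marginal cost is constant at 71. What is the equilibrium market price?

Solve by backward induction. Given q_E, the follower Yarrow maximises π_Y = (423 - 2q_E - 2q_Y)q_Y - 71q_Y.
Setting the follower's marginal profit to zero, 352 - 2q_E - 4q_Y = 0, i.e. q_Y = (352 - 2q_E)/4.
The leader anticipates this reaction. Substituting into P = 423 - 2Q gives P = 247 - q_E, so π_E = (247 - q_E)q_E - 71q_E.
Leader FOC: 176 - 2q_E = 0, so q_E = 88.
Then q_Y = (352 - 2·88)/4 = 44.
Total output Q = 132, so price P = 423 - 2·132 = 159.

159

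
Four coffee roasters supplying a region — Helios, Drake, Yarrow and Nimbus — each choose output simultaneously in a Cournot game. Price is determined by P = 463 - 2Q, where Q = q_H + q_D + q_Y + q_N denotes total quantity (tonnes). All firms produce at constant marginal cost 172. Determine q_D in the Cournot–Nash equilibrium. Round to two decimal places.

A representative firm's profit is π_i = q_i(463 - 2Q) - 172q_i.
Setting ∂π_i/∂q_i = 0 with rivals' quantities fixed: 291 - 4q_i - 2·Σ_{j≠i} q_j = 0.
By symmetry each firm produces the same amount; substituting Σ_{j≠i} q_j = 3q_i yields q_i = 291/10.

29.10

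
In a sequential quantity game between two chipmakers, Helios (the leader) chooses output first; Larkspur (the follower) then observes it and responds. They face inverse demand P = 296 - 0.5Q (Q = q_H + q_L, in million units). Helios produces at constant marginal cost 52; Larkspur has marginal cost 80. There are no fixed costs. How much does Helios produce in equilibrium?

The follower Larkspur best-responds to any q_H: π_L = (296 - 0.5Q)q_L - 80q_L.
Follower FOC: 216 - (1/2)q_H - q_L = 0, so q_L(q_H) = (216 - (1/2)q_H).
The leader anticipates this reaction. Substituting into P = 296 - 0.5Q gives P = 188 - (1/4)q_H, so π_H = (188 - (1/4)q_H)q_H - 52q_H.
The leader's first-order condition 136 - (1/2)q_H = 0 yields q_H = 272.
Then q_L = (216 - (1/2)·272) = 80.

272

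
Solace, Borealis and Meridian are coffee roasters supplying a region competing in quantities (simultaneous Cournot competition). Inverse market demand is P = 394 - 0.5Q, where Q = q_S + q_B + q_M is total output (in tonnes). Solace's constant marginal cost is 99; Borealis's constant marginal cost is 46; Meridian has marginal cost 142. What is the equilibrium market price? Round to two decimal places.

170.25

Solace's profit: π_S = (394 - 0.5Q)q_S - (99q_S). Setting ∂π_S/∂q_S = 0: 295 - q_S - (1/2)(q_B + q_M) = 0.
Borealis's profit: π_B = (394 - 0.5Q)q_B - (46q_B). Setting ∂π_B/∂q_B = 0: 348 - q_B - (1/2)(q_S + q_M) = 0.
Meridian's first-order condition: 252 - q_M - (1/2)(q_S + q_B) = 0.
Adding the 3 conditions: 895 − Q − Q = 0, i.e. Q = 895/2.
Back-substituting: q_S = (295 − 895/4)/(1/2) = 285/2, q_B = (348 − 895/4)/(1/2) = 497/2, q_M = (252 − 895/4)/(1/2) = 113/2.
Total output Q = 895/2, so price P = 394 - (1/2)·(895/2) = 681/4.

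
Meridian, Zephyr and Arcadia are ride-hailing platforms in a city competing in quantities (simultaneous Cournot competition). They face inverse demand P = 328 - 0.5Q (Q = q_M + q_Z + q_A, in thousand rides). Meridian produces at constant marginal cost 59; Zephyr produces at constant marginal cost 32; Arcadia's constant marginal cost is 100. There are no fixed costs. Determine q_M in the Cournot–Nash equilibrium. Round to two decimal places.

141.50

Meridian's profit: π_M = (328 - 0.5Q)q_M - (59q_M). Setting ∂π_M/∂q_M = 0: 269 - q_M - (1/2)(q_Z + q_A) = 0.
Zephyr's first-order condition: 296 - q_Z - (1/2)(q_M + q_A) = 0.
Arcadia's profit: π_A = (328 - 0.5Q)q_A - (100q_A). Setting ∂π_A/∂q_A = 0: 228 - q_A - (1/2)(q_M + q_Z) = 0.
Adding the 3 conditions: 793 − Q − Q = 0, i.e. Q = 793/2.
Back-substituting: q_M = (269 − 793/4)/(1/2) = 283/2, q_Z = (296 − 793/4)/(1/2) = 391/2, q_A = (228 − 793/4)/(1/2) = 119/2.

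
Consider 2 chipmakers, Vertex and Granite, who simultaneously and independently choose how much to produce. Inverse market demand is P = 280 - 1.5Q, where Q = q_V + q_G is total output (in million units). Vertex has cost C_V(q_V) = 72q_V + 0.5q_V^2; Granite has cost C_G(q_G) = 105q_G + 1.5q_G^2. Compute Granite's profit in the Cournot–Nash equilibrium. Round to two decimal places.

954.70

Vertex's profit: π_V = (280 - 1.5Q)q_V - (72q_V + (1/2)q_V²). Setting ∂π_V/∂q_V = 0: 208 - 4q_V - (3/2)(q_G) = 0.
Granite's profit: π_G = (280 - 1.5Q)q_G - (105q_G + (3/2)q_G²). Setting ∂π_G/∂q_G = 0: 175 - 6q_G - (3/2)(q_V) = 0.
Rearranging gives the reaction functions q_V = (208 - (3/2)q_G)/4 and q_G = (175 - (3/2)q_V)/6.
Substituting one into the other gives q_V = 1314/29 and q_G = 1552/87.
Price P = 280 - (3/2)·63.1494 = 185.2759.
Granite's profit: 185.2759·(1552/87) - 105·(1552/87) - (3/2)(1552/87)² = 954.6984.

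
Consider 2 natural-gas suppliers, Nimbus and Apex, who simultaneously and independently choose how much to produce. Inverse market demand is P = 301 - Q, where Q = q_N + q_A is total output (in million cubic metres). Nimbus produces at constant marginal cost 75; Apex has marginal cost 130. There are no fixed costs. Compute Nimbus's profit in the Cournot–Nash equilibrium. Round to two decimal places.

Nimbus's profit: π_N = (301 - Q)q_N - (75q_N). Setting ∂π_N/∂q_N = 0: 226 - 2q_N - (q_A) = 0.
Apex's profit: π_A = (301 - Q)q_A - (130q_A). Setting ∂π_A/∂q_A = 0: 171 - 2q_A - (q_N) = 0.
Best responses: q_N = (226 - q_A)/2, q_A = (171 - q_N)/2.
Substituting one into the other gives q_N = 281/3 and q_A = 116/3.
Price P = 301 - 397/3 = 506/3.
Nimbus's profit: (506/3 - 75)·(281/3) = 8773.4444.

8773.44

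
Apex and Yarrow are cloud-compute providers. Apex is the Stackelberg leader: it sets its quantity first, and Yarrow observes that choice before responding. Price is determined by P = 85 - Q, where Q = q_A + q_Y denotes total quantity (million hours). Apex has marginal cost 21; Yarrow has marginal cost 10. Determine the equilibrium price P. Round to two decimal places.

The follower Yarrow best-responds to any q_A: π_Y = (85 - Q)q_Y - 10q_Y.
∂π_Y/∂q_Y = 75 - q_A - 2q_Y = 0 gives the reaction function q_Y = (75 - q_A)/2.
Apex substitutes q_Y(q_A) into its own profit: π_A = q_A(85 - q_A - (75 - q_A)/2) - 21q_A = (95/2 - (1/2)q_A)q_A - 21q_A.
Maximising: ∂π_A/∂q_A = 53/2 - q_A = 0, giving q_A = 53/2.
Then q_Y = (75 - 53/2)/2 = 97/4.
Total output Q = 203/4, so price P = 85 - 203/4 = 137/4.

34.25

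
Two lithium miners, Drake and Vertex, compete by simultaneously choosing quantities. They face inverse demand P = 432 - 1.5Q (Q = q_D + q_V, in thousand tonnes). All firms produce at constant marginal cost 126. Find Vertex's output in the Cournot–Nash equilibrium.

68

Each firm earns π_i = (432 - 1.5Q)q_i - 126q_i.
Setting ∂π_i/∂q_i = 0 with rivals' quantities fixed: 306 - 3q_i - (3/2)q_j = 0.
With identical firms every q_j equals q_i, so q_j = q_i and 306 = (9/2)q_i, giving q_i = 68.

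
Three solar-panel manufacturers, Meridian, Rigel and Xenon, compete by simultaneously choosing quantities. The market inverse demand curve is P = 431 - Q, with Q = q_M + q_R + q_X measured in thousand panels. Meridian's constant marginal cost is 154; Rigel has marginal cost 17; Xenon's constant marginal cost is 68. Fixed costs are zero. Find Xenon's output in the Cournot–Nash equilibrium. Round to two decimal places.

99.50

Meridian's profit: π_M = (431 - Q)q_M - (154q_M). Setting ∂π_M/∂q_M = 0: 277 - 2q_M - (q_R + q_X) = 0.
Rigel's first-order condition: 414 - 2q_R - (q_M + q_X) = 0.
Xenon's profit: π_X = (431 - Q)q_X - (68q_X). Setting ∂π_X/∂q_X = 0: 363 - 2q_X - (q_M + q_R) = 0.
Adding the 3 conditions: 1054 − 2Q − 2Q = 0, i.e. Q = 527/2.
Back-substituting: q_M = (277 − 527/2) = 27/2, q_R = (414 − 527/2) = 301/2, q_X = (363 − 527/2) = 199/2.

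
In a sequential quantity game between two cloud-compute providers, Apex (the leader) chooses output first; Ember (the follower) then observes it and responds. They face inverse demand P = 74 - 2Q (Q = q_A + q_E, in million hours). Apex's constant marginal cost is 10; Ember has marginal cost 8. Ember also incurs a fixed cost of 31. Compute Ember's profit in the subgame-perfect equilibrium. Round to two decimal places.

122.13

Solve by backward induction. Given q_A, the follower Ember maximises π_E = (74 - 2q_A - 2q_E)q_E - 8q_E.
∂π_E/∂q_E = 66 - 2q_A - 4q_E = 0 gives the reaction function q_E = (66 - 2q_A)/4.
The leader anticipates this reaction. Substituting into P = 74 - 2Q gives P = 41 - q_A, so π_A = (41 - q_A)q_A - 10q_A.
Leader FOC: 31 - 2q_A = 0, so q_A = 31/2.
Then q_E = (66 - 2·(31/2))/4 = 35/4.
Price P = 74 - 2·(97/4) = 51/2.
Ember's profit: (51/2 - 8)·(35/4) - 31 = 977/8.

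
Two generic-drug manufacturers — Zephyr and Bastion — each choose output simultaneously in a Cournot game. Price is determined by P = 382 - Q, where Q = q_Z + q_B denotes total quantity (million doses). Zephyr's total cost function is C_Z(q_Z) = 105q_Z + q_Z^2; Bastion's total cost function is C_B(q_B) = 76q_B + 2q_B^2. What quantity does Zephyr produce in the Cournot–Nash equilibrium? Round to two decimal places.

58.96

Zephyr's profit: π_Z = (382 - Q)q_Z - (105q_Z + q_Z²). Setting ∂π_Z/∂q_Z = 0: 277 - 4q_Z - (q_B) = 0.
Bastion's profit: π_B = (382 - Q)q_B - (76q_B + 2q_B²). Setting ∂π_B/∂q_B = 0: 306 - 6q_B - (q_Z) = 0.
Rearranging gives the reaction functions q_Z = (277 - q_B)/4 and q_B = (306 - q_Z)/6.
Solving the pair: q_Z = 1356/23, q_B = 947/23.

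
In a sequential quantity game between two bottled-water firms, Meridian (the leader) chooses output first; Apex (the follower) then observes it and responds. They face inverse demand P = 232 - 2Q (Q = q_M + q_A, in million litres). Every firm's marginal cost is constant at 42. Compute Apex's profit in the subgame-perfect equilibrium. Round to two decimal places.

1128.13

Solve by backward induction. Given q_M, the follower Apex maximises π_A = (232 - 2q_M - 2q_A)q_A - 42q_A.
Setting the follower's marginal profit to zero, 190 - 2q_M - 4q_A = 0, i.e. q_A = (190 - 2q_M)/4.
The leader anticipates this reaction. Substituting into P = 232 - 2Q gives P = 137 - q_M, so π_M = (137 - q_M)q_M - 42q_M.
Leader FOC: 95 - 2q_M = 0, so q_M = 95/2.
Then q_A = (190 - 2·(95/2))/4 = 95/4.
Price P = 232 - 2·(285/4) = 179/2.
Apex's profit: (179/2 - 42)·(95/4) = 1128.1250.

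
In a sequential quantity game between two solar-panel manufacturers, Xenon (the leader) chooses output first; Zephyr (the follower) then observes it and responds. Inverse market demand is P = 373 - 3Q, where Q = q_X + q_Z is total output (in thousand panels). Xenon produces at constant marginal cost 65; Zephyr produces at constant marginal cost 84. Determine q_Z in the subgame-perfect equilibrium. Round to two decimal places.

The follower Zephyr best-responds to any q_X: π_Z = (373 - 3Q)q_Z - 84q_Z.
Follower FOC: 289 - 3q_X - 6q_Z = 0, so q_Z(q_X) = (289 - 3q_X)/6.
The leader anticipates this reaction. Substituting into P = 373 - 3Q gives P = 457/2 - (3/2)q_X, so π_X = (457/2 - (3/2)q_X)q_X - 65q_X.
The leader's first-order condition 327/2 - 3q_X = 0 yields q_X = 109/2.
Then q_Z = (289 - 3·(109/2))/6 = 251/12.

20.92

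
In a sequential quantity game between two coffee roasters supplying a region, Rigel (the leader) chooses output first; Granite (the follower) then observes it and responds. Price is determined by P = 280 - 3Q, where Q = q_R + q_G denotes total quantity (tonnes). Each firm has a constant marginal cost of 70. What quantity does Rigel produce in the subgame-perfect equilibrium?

The follower Granite best-responds to any q_R: π_G = (280 - 3Q)q_G - 70q_G.
Follower FOC: 210 - 3q_R - 6q_G = 0, so q_G(q_R) = (210 - 3q_R)/6.
The leader anticipates this reaction. Substituting into P = 280 - 3Q gives P = 175 - (3/2)q_R, so π_R = (175 - (3/2)q_R)q_R - 70q_R.
The leader's first-order condition 105 - 3q_R = 0 yields q_R = 35.
Then q_G = (210 - 3·35)/6 = 35/2.

35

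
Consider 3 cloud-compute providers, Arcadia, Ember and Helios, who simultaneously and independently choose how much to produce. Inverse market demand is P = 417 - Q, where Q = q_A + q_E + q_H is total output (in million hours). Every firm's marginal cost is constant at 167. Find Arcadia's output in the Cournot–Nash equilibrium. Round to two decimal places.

A representative firm's profit is π_i = q_i(417 - Q) - 167q_i.
First-order condition (treating rivals' output as given): 250 - 2q_i - Σ_{j≠i} q_j = 0.
With identical firms every q_j equals q_i, so Σ_{j≠i} q_j = 2q_i and 250 = 4q_i, giving q_i = 125/2.

62.50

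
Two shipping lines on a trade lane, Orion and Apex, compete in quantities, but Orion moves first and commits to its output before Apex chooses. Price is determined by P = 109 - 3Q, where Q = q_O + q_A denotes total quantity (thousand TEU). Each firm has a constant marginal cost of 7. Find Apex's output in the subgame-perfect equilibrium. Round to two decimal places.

Solve by backward induction. Given q_O, the follower Apex maximises π_A = (109 - 3q_O - 3q_A)q_A - 7q_A.
Follower FOC: 102 - 3q_O - 6q_A = 0, so q_A(q_O) = (102 - 3q_O)/6.
The leader anticipates this reaction. Substituting into P = 109 - 3Q gives P = 58 - (3/2)q_O, so π_O = (58 - (3/2)q_O)q_O - 7q_O.
Leader FOC: 51 - 3q_O = 0, so q_O = 17.
Then q_A = (102 - 3·17)/6 = 17/2.

8.50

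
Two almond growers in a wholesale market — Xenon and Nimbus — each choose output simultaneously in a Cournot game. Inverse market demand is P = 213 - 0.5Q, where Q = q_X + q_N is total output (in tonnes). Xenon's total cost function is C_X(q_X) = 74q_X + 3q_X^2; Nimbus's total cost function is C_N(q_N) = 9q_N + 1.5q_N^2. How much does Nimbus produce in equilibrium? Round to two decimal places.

48.95

Xenon's profit: π_X = (213 - 0.5Q)q_X - (74q_X + 3q_X²). Setting ∂π_X/∂q_X = 0: 139 - 7q_X - (1/2)(q_N) = 0.
Nimbus's profit: π_N = (213 - 0.5Q)q_N - (9q_N + (3/2)q_N²). Setting ∂π_N/∂q_N = 0: 204 - 4q_N - (1/2)(q_X) = 0.
So q_X = (139 - (1/2)q_N)/7 and q_N = (204 - (1/2)q_X)/4.
Substituting one into the other gives q_X = 1816/111 and q_N = 48.9550.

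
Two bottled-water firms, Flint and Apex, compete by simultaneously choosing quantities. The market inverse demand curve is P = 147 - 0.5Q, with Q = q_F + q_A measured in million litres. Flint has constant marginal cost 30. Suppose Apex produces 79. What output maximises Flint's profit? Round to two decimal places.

With the rival's output fixed at 79, Flint's profit is π_F = (147 - (1/2)·79 - (1/2)q_F)q_F - (30q_F) = (215/2 - (1/2)q_F)q_F - (30q_F).
∂π_F/∂q_F = 155/2 - q_F = 0, so q_F = 155/2.

77.50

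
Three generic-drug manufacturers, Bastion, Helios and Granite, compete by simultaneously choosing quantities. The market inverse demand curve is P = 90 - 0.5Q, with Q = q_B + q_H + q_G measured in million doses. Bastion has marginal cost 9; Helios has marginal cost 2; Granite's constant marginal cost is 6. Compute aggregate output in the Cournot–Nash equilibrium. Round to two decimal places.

126.50

Bastion's profit: π_B = (90 - 0.5Q)q_B - (9q_B). Setting ∂π_B/∂q_B = 0: 81 - q_B - (1/2)(q_H + q_G) = 0.
Helios's profit: π_H = (90 - 0.5Q)q_H - (2q_H). Setting ∂π_H/∂q_H = 0: 88 - q_H - (1/2)(q_B + q_G) = 0.
Granite's first-order condition: 84 - q_G - (1/2)(q_B + q_H) = 0.
Adding the 3 conditions: 253 − Q − Q = 0, i.e. Q = 253/2.
Back-substituting: q_B = (81 − 253/4)/(1/2) = 71/2, q_H = (88 − 253/4)/(1/2) = 99/2, q_G = (84 − 253/4)/(1/2) = 83/2.
Total output Q = 71/2 + 99/2 + 83/2 = 253/2.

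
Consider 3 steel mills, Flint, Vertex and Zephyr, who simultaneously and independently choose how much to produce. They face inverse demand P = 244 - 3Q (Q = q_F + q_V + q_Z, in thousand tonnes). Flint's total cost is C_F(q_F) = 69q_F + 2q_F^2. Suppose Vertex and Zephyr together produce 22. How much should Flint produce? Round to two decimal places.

10.90

With rivals' combined output fixed at 22, Flint's profit is π_F = (244 - 3·22 - 3q_F)q_F - (69q_F + 2q_F²) = (178 - 3q_F)q_F - (69q_F + 2q_F²).
∂π_F/∂q_F = 109 - 10q_F = 0, so q_F = 109/10.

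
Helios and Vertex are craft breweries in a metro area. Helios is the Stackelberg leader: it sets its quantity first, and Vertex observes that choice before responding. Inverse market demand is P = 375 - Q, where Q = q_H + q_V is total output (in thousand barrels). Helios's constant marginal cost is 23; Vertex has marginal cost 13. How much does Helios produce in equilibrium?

Solve by backward induction. Given q_H, the follower Vertex maximises π_V = (375 - q_H - q_V)q_V - 13q_V.
Follower FOC: 362 - q_H - 2q_V = 0, so q_V(q_H) = (362 - q_H)/2.
The leader anticipates this reaction. Substituting into P = 375 - Q gives P = 194 - (1/2)q_H, so π_H = (194 - (1/2)q_H)q_H - 23q_H.
Leader FOC: 171 - q_H = 0, so q_H = 171.
Then q_V = (362 - 171)/2 = 191/2.

171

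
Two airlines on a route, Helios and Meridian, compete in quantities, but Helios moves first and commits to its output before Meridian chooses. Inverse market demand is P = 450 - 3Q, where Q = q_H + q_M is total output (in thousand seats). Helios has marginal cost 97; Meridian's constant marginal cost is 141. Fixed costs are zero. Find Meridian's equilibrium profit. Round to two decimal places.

1017.52

The follower Meridian best-responds to any q_H: π_M = (450 - 3Q)q_M - 141q_M.
Setting the follower's marginal profit to zero, 309 - 3q_H - 6q_M = 0, i.e. q_M = (309 - 3q_H)/6.
Helios substitutes q_M(q_H) into its own profit: π_H = q_H(450 - 3q_H - (309 - 3q_H)/2) - 97q_H = (591/2 - (3/2)q_H)q_H - 97q_H.
Maximising: ∂π_H/∂q_H = 397/2 - 3q_H = 0, giving q_H = 397/6.
Then q_M = (309 - 3·(397/6))/6 = 221/12.
Price P = 450 - 3·(1015/12) = 785/4.
Meridian's profit: (785/4 - 141)·(221/12) = 1017.5208.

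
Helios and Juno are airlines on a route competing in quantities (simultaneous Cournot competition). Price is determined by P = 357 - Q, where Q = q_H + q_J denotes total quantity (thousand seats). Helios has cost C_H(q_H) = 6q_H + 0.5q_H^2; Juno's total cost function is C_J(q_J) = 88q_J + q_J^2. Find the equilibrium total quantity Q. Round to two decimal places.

Helios's profit: π_H = (357 - Q)q_H - (6q_H + (1/2)q_H²). Setting ∂π_H/∂q_H = 0: 351 - 3q_H - (q_J) = 0.
Juno's first-order condition: 269 - 4q_J - (q_H) = 0.
Rearranging gives the reaction functions q_H = (351 - q_J)/3 and q_J = (269 - q_H)/4.
Solving the pair: q_H = 1135/11, q_J = 456/11.
Total output Q = 1135/11 + 456/11 = 1591/11.

144.64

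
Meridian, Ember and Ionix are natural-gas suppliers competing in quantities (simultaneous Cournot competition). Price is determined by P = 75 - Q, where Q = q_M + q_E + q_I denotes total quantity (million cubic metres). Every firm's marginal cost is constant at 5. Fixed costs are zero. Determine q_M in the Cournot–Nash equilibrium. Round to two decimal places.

Each firm earns π_i = (75 - Q)q_i - 5q_i.
Setting ∂π_i/∂q_i = 0 with rivals' quantities fixed: 70 - 2q_i - Σ_{j≠i} q_j = 0.
By symmetry each firm produces the same amount; substituting Σ_{j≠i} q_j = 2q_i yields q_i = 70/4 = 35/2.

17.50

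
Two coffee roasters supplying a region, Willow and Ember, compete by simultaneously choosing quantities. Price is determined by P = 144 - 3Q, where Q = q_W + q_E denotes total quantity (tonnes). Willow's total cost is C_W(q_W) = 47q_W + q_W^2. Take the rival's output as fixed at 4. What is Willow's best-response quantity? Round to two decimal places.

With the rival's output fixed at 4, Willow's profit is π_W = (144 - 3·4 - 3q_W)q_W - (47q_W + q_W²) = (132 - 3q_W)q_W - (47q_W + q_W²).
∂π_W/∂q_W = 85 - 8q_W = 0, so q_W = 85/8.

10.63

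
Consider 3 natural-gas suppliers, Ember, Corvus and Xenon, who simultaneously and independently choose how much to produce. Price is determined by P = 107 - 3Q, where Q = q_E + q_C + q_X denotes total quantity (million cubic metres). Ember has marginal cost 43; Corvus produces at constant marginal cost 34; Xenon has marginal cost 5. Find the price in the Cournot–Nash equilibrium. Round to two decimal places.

47.25

Ember's profit: π_E = (107 - 3Q)q_E - (43q_E). Setting ∂π_E/∂q_E = 0: 64 - 6q_E - 3(q_C + q_X) = 0.
Corvus's profit: π_C = (107 - 3Q)q_C - (34q_C). Setting ∂π_C/∂q_C = 0: 73 - 6q_C - 3(q_E + q_X) = 0.
Xenon's profit: π_X = (107 - 3Q)q_X - (5q_X). Setting ∂π_X/∂q_X = 0: 102 - 6q_X - 3(q_E + q_C) = 0.
Adding the 3 conditions: 239 − 6Q − 6Q = 0, i.e. Q = 239/12.
Back-substituting: q_E = (64 − 239/4)/3 = 17/12, q_C = (73 − 239/4)/3 = 53/12, q_X = (102 − 239/4)/3 = 169/12.
Total output Q = 239/12, so price P = 107 - 3·(239/12) = 189/4.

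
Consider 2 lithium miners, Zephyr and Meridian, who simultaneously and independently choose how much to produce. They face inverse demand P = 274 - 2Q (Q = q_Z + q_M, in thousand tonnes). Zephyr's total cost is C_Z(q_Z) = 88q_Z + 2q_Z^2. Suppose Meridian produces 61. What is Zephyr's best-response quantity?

With the rival's output fixed at 61, Zephyr's profit is π_Z = (274 - 2·61 - 2q_Z)q_Z - (88q_Z + 2q_Z²) = (152 - 2q_Z)q_Z - (88q_Z + 2q_Z²).
∂π_Z/∂q_Z = 64 - 8q_Z = 0, so q_Z = 8.

8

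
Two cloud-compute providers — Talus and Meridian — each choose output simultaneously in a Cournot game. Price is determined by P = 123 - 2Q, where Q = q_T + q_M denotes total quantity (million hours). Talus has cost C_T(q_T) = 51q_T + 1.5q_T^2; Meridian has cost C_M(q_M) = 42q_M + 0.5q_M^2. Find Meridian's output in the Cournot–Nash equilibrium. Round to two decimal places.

Talus's profit: π_T = (123 - 2Q)q_T - (51q_T + (3/2)q_T²). Setting ∂π_T/∂q_T = 0: 72 - 7q_T - 2(q_M) = 0.
Meridian's profit: π_M = (123 - 2Q)q_M - (42q_M + (1/2)q_M²). Setting ∂π_M/∂q_M = 0: 81 - 5q_M - 2(q_T) = 0.
So q_T = (72 - 2q_M)/7 and q_M = (81 - 2q_T)/5.
Substituting one into the other gives q_T = 198/31 and q_M = 423/31.

13.65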